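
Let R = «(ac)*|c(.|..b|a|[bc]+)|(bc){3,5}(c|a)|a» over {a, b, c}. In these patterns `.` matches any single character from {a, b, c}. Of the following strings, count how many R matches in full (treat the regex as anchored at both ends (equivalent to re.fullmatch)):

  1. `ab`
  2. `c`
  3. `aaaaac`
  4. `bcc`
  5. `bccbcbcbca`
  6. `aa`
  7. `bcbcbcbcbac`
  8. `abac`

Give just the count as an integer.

0

1 → no match
2 → no match
3 → no match
4 → no match
5 → no match
6 → no match
7 → no match
8 → no match
Total matched: 0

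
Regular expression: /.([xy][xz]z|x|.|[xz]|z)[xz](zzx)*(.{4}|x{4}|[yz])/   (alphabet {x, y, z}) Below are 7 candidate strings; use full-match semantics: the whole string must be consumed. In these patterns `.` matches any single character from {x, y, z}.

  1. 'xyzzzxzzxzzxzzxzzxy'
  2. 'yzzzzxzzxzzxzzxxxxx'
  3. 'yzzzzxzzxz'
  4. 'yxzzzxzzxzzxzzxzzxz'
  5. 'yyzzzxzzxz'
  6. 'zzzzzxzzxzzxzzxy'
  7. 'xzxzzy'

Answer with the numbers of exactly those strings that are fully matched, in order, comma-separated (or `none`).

1, 2, 3, 4, 5, 6

1 → match
2 → match
3. 'yzzzzxzzxz' → match
4 → match
5. 'yyzzzxzzxz' → match
6 → match
7. 'xzxzzy' → no match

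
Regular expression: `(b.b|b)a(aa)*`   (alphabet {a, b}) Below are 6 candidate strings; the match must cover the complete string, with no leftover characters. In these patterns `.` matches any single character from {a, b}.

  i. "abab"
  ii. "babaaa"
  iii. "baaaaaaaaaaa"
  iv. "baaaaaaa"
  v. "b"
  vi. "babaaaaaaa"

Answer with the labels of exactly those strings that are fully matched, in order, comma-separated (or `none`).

ii, iii, iv, vi

i. "abab" → no match — must start with "b"
ii. "babaaa" → match
iii. "baaaaaaaaaaa" → match
iv. "baaaaaaa" → match
v. "b" → no match
vi. "babaaaaaaa" → match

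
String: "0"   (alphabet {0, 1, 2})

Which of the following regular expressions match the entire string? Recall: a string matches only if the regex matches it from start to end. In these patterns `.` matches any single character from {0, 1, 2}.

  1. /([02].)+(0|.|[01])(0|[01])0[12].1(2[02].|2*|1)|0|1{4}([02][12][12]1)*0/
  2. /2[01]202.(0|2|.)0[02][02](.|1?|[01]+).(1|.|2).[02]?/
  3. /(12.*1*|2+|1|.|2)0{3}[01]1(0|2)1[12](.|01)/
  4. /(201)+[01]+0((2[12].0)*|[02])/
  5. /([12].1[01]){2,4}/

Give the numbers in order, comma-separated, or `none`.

1 → match
2 → no match — must start with "2"
3 → no match
4 → no match — must start with "201"
5 → no match

1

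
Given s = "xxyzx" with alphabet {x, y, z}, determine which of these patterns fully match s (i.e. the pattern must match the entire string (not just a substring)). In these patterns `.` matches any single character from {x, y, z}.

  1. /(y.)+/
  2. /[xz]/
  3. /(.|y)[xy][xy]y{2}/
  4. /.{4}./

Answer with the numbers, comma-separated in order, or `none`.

1 → no match — must start with "y"
2 → no match
3 → no match — must end with "y"
4 → match

4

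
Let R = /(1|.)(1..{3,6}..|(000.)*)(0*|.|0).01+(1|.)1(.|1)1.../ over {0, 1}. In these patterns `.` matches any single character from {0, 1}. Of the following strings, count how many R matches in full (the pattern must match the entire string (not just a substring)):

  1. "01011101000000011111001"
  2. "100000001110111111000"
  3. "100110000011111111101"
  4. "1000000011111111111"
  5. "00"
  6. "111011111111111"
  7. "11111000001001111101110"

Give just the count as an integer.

1 → match
2 → match
3 → no match
4 → match
5 → no match
6 → match
7 → match
Total matched: 5

5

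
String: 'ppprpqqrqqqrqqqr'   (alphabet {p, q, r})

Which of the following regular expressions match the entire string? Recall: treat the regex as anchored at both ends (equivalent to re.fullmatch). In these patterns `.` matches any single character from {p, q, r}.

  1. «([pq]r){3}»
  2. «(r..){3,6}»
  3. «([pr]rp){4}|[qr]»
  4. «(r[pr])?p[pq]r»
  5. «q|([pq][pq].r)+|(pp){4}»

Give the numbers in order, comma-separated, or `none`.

5

1 → no match
2 → no match — must start with 'r'
3 → no match
4 → no match
5 → match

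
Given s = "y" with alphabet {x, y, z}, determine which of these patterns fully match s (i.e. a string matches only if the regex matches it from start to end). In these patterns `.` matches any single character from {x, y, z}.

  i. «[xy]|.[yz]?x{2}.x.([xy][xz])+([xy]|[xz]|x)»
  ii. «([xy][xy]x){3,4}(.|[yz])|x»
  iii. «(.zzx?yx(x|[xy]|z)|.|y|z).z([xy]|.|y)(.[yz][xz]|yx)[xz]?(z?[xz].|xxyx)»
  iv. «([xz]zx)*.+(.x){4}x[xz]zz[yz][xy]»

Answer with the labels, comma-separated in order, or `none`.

i

i → match
ii → no match
iii → no match
iv → no match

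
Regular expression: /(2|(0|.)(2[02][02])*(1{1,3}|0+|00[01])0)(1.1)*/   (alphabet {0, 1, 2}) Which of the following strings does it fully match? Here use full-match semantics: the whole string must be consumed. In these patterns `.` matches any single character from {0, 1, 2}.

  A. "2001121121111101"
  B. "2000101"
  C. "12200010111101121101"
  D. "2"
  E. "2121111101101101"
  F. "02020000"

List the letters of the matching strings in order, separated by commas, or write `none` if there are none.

A → no match
B → match
C → match
D → match
E → match
F → match

B, C, D, E, F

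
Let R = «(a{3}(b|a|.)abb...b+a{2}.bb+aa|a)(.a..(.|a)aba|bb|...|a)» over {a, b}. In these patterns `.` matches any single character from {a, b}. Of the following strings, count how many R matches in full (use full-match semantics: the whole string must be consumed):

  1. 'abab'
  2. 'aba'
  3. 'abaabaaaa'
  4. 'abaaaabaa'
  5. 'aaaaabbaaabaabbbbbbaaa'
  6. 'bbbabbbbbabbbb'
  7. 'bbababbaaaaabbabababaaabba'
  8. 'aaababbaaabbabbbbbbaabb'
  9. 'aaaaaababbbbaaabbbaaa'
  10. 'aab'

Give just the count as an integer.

2

1 → match
2 → no match
3 → no match
4 → no match
5 → match
6 → no match — must start with 'a'
7 → no match — must start with 'a'
8 → no match
9 → no match
10 → no match
Total matched: 2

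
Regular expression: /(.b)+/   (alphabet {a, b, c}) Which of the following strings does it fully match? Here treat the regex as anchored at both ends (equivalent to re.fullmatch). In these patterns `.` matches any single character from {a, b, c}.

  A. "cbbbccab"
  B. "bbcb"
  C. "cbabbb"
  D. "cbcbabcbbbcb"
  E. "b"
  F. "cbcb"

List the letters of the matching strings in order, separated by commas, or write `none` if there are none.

B, C, D, F

A → no match
B → match
C → match
D → match
E → no match
F → match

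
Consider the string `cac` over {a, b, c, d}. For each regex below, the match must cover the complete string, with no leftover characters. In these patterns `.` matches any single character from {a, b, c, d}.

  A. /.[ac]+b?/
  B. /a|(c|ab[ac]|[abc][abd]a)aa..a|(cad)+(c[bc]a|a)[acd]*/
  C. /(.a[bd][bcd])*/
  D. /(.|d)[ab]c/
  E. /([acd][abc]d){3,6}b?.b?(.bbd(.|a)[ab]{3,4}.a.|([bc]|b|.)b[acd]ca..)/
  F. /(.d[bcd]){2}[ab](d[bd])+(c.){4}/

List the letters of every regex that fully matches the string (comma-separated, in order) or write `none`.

A → match
B → no match
C → no match
D → match
E → no match
F → no match

A, D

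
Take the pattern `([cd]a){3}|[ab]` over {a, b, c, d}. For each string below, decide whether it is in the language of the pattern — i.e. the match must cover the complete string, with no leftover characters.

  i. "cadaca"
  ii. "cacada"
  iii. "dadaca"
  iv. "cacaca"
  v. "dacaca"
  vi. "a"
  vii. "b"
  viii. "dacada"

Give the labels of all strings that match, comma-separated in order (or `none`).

i, ii, iii, iv, v, vi, vii, viii

i. "cadaca" → match
ii. "cacada" → match
iii. "dadaca" → match
iv. "cacaca" → match
v. "dacaca" → match
vi. "a" → match
vii. "b" → match
viii. "dacada" → match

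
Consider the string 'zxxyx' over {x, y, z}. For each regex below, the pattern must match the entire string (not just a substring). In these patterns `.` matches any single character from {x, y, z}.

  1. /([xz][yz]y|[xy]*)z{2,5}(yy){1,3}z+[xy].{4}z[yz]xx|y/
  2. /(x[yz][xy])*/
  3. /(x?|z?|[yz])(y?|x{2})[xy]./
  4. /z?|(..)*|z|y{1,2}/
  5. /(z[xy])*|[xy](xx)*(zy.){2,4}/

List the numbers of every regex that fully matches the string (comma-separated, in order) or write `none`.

3

1 → no match
2 → no match
3 → match
4 → no match
5 → no match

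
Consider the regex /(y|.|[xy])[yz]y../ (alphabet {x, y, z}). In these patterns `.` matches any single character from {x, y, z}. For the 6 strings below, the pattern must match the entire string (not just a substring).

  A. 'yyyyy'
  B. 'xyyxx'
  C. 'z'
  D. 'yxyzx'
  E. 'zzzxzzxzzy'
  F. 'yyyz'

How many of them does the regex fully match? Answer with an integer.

A → match
B → match
C → no match
D → no match
E → no match
F → no match
Total matched: 2

2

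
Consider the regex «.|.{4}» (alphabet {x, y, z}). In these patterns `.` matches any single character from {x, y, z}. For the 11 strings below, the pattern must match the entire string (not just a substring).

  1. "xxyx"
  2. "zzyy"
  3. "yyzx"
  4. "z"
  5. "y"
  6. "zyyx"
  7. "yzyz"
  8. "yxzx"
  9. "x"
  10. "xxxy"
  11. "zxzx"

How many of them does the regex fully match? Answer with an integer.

11

1. "xxyx" → match
2. "zzyy" → match
3. "yyzx" → match
4. "z" → match
5. "y" → match
6. "zyyx" → match
7. "yzyz" → match
8. "yxzx" → match
9. "x" → match
10. "xxxy" → match
11. "zxzx" → match
Total matched: 11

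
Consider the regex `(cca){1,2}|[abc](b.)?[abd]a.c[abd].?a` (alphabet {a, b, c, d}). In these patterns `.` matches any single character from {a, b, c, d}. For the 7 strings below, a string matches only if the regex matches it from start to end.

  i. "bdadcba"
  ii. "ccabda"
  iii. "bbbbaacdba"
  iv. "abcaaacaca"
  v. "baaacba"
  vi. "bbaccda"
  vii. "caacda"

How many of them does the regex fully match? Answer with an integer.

i → match
ii → no match
iii → match
iv → match
v → match
vi → match
vii → no match
Total matched: 5

5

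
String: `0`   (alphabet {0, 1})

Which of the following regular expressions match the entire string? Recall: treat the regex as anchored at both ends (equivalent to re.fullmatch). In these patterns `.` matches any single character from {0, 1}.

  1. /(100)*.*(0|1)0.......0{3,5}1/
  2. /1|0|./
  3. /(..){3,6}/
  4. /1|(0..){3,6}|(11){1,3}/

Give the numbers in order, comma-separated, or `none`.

1 → no match — must end with `01`
2 → match
3 → no match
4 → no match

2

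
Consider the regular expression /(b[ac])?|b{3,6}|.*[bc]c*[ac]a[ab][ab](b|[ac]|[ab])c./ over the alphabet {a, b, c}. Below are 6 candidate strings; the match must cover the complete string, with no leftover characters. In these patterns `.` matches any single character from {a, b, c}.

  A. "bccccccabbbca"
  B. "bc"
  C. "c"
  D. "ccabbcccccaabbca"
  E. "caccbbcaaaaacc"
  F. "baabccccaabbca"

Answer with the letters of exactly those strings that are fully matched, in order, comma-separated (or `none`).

A, B, D, E, F

A → match
B → match
C → no match
D → match
E → match
F → match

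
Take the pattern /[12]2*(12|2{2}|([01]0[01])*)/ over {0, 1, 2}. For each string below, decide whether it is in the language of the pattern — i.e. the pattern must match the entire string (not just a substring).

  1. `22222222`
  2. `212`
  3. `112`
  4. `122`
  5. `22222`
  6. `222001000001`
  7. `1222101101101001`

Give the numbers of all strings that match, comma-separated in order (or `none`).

1, 2, 3, 4, 5, 6, 7

1 → match
2 → match
3 → match
4 → match
5 → match
6 → match
7 → match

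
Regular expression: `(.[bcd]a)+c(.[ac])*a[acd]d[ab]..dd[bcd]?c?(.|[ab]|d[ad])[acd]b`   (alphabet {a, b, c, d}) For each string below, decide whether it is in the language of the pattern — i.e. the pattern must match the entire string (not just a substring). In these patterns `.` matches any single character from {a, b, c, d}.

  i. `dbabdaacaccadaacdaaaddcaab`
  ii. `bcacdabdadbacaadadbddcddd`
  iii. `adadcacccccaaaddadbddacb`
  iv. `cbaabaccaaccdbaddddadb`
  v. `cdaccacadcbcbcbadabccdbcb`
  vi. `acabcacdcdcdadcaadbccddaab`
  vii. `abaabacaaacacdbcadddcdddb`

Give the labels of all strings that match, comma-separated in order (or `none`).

i → match
ii → no match — must end with `b`
iii → match
iv → no match
v → no match
vi → match
vii → match

i, iii, vi, vii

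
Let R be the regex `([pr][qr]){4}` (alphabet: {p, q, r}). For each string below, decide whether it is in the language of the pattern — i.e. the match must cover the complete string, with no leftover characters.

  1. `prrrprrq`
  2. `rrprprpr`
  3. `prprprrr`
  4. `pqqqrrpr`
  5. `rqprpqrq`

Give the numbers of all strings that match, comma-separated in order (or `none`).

1, 2, 3, 5

1 → match
2 → match
3 → match
4 → no match
5 → match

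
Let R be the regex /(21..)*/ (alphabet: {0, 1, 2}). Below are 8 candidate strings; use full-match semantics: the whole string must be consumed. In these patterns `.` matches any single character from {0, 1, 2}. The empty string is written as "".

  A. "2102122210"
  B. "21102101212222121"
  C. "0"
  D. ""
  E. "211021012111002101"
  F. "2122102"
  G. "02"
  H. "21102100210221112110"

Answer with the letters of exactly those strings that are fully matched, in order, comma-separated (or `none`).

D, H

A → no match
B → no match
C → no match
D → match
E → no match
F → no match
G → no match
H → match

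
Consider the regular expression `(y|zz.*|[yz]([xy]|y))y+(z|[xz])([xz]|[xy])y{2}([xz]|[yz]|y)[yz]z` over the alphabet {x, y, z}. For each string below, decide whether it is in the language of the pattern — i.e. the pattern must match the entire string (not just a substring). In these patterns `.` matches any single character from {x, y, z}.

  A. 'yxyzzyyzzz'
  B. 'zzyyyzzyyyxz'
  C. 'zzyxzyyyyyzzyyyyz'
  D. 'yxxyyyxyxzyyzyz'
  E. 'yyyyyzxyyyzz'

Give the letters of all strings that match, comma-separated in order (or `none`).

A, C, E

A → match
B → no match
C → match
D → no match
E → match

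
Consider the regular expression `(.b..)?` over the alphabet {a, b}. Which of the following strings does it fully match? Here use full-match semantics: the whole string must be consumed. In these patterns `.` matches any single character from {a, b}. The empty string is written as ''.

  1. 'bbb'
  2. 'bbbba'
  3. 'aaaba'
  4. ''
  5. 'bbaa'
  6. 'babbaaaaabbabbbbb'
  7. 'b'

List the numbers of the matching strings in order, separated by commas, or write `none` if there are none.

4, 5

1 → no match
2 → no match
3 → no match
4 → match
5 → match
6 → no match
7 → no match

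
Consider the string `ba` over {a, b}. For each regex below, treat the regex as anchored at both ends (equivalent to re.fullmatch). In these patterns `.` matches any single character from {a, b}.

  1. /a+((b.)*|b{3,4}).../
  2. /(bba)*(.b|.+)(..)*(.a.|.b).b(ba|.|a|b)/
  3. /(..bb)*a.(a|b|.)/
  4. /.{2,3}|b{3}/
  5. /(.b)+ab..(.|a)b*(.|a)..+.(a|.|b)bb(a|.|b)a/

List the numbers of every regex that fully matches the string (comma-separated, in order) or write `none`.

1 → no match — must start with `a`
2 → no match
3 → no match
4 → match
5 → no match

4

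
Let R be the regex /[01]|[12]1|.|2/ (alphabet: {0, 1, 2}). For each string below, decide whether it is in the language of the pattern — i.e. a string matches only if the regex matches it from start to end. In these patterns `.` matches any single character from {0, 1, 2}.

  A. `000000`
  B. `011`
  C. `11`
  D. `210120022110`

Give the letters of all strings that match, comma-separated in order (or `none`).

C

A. `000000` → no match
B. `011` → no match
C. `11` → match
D. `210120022110` → no match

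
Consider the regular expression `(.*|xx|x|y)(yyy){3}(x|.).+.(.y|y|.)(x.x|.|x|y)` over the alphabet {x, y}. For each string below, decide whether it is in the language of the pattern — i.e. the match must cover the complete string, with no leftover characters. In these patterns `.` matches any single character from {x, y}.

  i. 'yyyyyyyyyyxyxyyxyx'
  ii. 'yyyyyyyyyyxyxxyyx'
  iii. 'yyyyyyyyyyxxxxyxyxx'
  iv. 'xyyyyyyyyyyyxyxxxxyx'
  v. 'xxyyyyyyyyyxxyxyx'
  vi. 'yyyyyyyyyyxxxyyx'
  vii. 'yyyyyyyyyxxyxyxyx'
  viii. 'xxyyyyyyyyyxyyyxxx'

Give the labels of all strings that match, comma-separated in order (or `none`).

i, ii, iii, iv, v, vi, vii, viii

i → match
ii → match
iii → match
iv → match
v → match
vi → match
vii → match
viii → match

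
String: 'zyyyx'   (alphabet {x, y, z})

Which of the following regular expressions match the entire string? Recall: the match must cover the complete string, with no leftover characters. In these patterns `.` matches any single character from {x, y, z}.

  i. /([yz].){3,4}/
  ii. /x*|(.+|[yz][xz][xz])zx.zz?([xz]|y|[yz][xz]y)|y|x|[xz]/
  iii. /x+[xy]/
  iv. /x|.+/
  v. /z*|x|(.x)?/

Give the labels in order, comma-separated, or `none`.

i → no match
ii → no match
iii → no match — must start with 'x'
iv → match
v → no match

iv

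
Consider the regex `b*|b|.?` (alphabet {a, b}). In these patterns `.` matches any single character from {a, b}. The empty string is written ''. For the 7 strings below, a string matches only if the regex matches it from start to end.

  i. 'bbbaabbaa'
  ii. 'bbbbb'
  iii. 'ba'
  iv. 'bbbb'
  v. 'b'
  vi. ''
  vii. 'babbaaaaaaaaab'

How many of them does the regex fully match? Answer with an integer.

4

i → no match
ii → match
iii → no match
iv → match
v → match
vi → match
vii → no match
Total matched: 4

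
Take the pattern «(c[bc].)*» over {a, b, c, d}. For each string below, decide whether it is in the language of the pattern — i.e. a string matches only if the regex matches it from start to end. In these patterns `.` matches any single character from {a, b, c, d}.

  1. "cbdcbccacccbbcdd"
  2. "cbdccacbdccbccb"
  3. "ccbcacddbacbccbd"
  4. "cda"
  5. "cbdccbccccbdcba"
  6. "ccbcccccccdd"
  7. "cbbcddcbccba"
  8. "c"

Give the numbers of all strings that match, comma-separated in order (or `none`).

1 → no match
2 → match
3 → no match
4 → no match
5 → match
6 → no match
7 → no match
8 → no match

2, 5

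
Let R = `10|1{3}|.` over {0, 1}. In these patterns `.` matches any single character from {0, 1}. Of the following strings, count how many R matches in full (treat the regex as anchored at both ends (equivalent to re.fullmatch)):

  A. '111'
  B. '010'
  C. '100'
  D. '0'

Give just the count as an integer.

2

A → match
B → no match
C → no match
D → match
Total matched: 2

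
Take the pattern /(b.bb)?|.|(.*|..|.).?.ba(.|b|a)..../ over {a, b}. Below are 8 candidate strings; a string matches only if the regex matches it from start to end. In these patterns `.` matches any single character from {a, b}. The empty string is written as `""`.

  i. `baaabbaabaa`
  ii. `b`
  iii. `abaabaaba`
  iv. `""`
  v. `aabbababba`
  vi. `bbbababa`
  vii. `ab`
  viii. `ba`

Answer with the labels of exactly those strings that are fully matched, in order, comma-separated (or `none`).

i. `baaabbaabaa` → no match
ii. `b` → match
iii. `abaabaaba` → no match
iv. `""` → match
v. `aabbababba` → match
vi. `bbbababa` → no match
vii. `ab` → no match
viii. `ba` → no match

ii, iv, v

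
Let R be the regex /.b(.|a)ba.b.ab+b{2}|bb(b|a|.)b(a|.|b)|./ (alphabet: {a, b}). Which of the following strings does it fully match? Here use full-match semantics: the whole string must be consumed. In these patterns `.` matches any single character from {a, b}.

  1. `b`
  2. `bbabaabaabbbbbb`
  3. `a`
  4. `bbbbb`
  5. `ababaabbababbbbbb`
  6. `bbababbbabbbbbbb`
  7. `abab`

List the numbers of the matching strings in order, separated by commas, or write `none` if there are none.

1 → match
2 → match
3 → match
4 → match
5 → no match
6 → match
7 → no match

1, 2, 3, 4, 6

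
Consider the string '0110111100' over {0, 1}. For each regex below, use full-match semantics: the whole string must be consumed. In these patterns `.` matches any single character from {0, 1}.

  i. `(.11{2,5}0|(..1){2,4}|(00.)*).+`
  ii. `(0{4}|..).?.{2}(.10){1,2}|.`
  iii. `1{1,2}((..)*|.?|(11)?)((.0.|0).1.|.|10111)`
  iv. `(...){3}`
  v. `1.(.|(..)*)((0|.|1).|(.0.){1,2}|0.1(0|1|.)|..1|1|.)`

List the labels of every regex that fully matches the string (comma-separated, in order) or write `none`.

i

i → match
ii → no match
iii → no match — must start with '1'
iv → no match
v → no match — must start with '1'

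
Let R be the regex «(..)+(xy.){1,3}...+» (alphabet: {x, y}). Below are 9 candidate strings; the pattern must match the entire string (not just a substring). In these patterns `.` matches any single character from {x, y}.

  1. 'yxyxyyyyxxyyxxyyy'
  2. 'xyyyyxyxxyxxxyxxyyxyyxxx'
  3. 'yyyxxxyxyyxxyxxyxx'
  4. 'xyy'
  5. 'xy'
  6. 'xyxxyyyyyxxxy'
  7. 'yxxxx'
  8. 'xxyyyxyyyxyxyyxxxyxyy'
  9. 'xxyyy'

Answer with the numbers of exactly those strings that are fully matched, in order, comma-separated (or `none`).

1 → no match
2 → match
3 → no match
4 → no match
5 → no match
6 → no match
7 → no match
8 → no match
9 → no match

2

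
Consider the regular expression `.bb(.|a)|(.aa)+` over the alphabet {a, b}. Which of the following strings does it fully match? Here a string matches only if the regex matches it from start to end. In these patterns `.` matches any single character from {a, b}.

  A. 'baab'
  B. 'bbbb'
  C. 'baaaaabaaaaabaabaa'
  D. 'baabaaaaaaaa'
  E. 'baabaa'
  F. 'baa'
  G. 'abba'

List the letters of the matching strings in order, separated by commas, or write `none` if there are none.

B, C, D, E, F, G

A → no match
B → match
C → match
D → match
E → match
F → match
G → match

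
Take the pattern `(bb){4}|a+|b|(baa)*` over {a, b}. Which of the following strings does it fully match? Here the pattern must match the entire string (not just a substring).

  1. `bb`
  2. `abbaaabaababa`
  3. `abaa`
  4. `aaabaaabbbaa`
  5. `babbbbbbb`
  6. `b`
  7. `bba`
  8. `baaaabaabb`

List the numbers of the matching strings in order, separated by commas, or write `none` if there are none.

6

1. `bb` → no match
2 → no match
3. `abaa` → no match
4. `aaabaaabbbaa` → no match
5. `babbbbbbb` → no match
6. `b` → match
7. `bba` → no match
8. `baaaabaabb` → no match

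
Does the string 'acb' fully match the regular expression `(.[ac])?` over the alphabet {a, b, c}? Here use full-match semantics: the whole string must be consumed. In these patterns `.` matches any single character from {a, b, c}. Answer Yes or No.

No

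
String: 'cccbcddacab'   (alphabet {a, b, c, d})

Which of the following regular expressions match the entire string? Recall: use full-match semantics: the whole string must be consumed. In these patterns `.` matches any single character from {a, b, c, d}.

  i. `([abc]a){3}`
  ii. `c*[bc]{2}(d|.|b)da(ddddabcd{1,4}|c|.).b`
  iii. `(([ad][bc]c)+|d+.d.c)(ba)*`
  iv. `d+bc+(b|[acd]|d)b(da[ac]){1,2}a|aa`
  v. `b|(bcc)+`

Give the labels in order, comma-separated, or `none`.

i → no match — must end with 'a'
ii → match
iii → no match
iv → no match
v → no match

ii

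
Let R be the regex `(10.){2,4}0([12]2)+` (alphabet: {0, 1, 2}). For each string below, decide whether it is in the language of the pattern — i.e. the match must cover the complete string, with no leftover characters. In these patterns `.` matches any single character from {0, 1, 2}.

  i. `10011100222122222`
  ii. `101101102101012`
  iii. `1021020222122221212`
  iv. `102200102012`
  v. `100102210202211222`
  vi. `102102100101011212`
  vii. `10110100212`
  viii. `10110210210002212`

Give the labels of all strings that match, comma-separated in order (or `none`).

i → no match
ii → match
iii → no match
iv → no match
v → no match
vi → no match
vii → no match
viii → match

ii, viii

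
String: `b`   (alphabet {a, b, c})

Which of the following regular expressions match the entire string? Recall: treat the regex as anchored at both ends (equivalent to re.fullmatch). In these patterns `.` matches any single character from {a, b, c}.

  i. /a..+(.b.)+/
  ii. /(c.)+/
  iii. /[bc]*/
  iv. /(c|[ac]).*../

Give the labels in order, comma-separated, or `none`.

i → no match — must start with `a`
ii → no match — must start with `c`
iii → match
iv → no match

iii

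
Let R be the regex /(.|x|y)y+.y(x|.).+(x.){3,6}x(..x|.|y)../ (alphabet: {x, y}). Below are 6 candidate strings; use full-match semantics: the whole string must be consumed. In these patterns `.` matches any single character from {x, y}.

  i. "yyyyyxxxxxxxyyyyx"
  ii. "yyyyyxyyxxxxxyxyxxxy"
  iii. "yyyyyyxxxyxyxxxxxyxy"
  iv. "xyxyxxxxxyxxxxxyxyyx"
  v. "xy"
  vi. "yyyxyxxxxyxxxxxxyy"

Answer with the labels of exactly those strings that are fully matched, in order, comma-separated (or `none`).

i → no match
ii → match
iii → match
iv → match
v → no match
vi → match

ii, iii, iv, vi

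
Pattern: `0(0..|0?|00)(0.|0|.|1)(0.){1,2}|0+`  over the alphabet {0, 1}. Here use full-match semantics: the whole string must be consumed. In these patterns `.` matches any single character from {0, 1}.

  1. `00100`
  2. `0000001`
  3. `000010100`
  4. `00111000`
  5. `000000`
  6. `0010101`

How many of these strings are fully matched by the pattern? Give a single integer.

5

1. `00100` → match
2. `0000001` → match
3. `000010100` → match
4. `00111000` → no match
5. `000000` → match
6. `0010101` → match
Total matched: 5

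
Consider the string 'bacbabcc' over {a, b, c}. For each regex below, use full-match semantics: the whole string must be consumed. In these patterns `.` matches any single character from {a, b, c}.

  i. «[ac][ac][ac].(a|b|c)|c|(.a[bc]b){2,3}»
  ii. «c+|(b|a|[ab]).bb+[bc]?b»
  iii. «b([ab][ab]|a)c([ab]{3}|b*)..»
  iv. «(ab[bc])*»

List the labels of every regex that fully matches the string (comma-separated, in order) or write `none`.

i → no match
ii → no match
iii → match
iv → no match

iii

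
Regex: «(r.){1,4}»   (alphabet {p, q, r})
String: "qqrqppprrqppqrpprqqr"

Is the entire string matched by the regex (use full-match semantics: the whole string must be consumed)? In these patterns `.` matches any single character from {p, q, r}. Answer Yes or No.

Every match must start with "r", but "qqrqppprrqppqrpprqqr" does not.

No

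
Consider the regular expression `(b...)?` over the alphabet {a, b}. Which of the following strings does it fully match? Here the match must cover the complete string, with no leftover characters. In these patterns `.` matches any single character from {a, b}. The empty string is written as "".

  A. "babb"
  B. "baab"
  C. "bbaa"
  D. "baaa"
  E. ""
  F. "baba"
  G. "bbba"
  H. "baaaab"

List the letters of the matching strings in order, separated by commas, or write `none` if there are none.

A, B, C, D, E, F, G

A. "babb" → match
B. "baab" → match
C. "bbaa" → match
D. "baaa" → match
E. "" → match
F. "baba" → match
G. "bbba" → match
H. "baaaab" → no match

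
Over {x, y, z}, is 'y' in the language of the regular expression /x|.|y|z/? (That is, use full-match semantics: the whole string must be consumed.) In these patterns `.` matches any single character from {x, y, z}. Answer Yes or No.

Yes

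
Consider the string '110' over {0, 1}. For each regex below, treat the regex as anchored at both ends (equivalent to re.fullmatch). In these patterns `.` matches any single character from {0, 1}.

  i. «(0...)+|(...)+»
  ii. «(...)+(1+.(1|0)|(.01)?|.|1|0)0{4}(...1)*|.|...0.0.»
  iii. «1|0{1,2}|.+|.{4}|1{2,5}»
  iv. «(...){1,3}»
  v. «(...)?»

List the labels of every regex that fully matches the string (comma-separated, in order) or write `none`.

i, iii, iv, v

i → match
ii → no match
iii → match
iv → match
v → match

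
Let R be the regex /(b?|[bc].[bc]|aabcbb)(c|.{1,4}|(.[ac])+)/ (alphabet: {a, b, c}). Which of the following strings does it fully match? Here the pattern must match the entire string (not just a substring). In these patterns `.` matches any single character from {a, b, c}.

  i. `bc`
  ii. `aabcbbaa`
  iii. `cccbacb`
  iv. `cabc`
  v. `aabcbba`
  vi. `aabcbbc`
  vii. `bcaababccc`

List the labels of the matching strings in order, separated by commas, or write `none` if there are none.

i, ii, iii, iv, v, vi, vii

i → match
ii → match
iii → match
iv → match
v → match
vi → match
vii → match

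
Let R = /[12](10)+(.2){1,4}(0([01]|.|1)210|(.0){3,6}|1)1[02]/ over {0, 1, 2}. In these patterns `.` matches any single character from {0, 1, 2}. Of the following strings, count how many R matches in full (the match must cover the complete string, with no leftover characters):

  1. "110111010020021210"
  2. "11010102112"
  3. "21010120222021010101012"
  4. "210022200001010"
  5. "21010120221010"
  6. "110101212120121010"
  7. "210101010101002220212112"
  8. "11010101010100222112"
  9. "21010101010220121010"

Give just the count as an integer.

1 → no match
2 → no match
3 → match
4 → match
5 → match
6 → match
7 → match
8 → match
9 → match
Total matched: 7

7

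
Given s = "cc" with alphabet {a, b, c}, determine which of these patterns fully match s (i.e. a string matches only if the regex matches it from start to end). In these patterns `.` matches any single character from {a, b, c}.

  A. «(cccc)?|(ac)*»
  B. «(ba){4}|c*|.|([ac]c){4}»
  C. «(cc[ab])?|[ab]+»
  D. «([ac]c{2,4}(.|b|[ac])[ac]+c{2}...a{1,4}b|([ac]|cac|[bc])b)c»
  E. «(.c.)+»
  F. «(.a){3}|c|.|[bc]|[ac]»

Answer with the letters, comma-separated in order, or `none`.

B

A → no match
B → match
C → no match
D → no match
E → no match
F → no match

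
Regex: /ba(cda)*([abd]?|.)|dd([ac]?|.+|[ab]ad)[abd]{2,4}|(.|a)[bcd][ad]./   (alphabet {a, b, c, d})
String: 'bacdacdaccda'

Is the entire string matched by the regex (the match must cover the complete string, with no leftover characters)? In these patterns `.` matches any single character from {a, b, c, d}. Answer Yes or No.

No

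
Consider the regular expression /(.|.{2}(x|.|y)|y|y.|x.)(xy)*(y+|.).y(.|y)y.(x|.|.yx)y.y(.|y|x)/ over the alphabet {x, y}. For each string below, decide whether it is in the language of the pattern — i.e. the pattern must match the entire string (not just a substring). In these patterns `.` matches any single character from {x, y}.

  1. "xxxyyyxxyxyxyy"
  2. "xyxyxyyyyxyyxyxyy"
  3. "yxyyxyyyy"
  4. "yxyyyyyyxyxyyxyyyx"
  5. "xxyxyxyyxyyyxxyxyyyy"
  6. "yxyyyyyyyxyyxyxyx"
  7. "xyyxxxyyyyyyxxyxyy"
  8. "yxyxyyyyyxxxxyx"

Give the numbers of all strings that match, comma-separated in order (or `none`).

1 → match
2 → match
3 → no match
4 → match
5 → match
6 → match
7 → no match
8 → no match

1, 2, 4, 5, 6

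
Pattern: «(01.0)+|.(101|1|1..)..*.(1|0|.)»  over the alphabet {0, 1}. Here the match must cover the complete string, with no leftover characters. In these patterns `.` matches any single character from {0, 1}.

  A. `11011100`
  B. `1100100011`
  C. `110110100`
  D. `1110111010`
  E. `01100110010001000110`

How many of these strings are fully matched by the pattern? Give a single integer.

5

A → match
B → match
C → match
D → match
E → match
Total matched: 5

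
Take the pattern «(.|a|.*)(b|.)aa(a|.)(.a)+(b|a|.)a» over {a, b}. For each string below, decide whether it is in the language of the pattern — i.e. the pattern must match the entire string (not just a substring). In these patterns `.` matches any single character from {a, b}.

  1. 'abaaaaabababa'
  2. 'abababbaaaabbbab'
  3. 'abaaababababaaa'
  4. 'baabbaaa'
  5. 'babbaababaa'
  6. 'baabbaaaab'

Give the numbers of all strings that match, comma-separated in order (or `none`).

1 → match
2 → no match — must end with 'a'
3 → match
4 → match
5 → no match
6 → no match — must end with 'a'

1, 3, 4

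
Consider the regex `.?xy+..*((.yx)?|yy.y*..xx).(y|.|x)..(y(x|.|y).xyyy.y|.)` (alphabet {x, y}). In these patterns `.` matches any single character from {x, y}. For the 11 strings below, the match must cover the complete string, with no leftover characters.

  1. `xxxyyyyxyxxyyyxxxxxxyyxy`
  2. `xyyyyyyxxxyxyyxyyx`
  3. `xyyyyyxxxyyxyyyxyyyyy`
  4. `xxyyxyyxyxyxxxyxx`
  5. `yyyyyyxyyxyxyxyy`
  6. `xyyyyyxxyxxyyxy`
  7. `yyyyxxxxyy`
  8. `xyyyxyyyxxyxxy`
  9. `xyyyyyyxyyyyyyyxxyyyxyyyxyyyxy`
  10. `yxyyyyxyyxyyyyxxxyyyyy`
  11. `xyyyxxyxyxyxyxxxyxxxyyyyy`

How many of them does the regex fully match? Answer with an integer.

8

1 → no match
2 → match
3 → match
4 → match
5 → no match
6 → match
7 → no match
8 → match
9 → match
10 → match
11 → match
Total matched: 8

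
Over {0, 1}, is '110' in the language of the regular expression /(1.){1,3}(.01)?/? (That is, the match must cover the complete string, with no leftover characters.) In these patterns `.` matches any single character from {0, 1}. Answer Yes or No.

No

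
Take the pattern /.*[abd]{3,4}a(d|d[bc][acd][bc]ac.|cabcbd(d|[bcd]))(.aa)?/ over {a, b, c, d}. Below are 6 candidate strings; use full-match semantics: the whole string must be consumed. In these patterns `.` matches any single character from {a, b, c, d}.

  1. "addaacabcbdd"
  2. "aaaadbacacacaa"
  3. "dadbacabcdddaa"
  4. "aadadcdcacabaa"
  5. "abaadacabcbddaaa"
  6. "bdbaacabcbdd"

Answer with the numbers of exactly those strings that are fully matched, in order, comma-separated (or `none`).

1, 2, 4, 5, 6

1 → match
2 → match
3 → no match
4 → match
5 → match
6 → match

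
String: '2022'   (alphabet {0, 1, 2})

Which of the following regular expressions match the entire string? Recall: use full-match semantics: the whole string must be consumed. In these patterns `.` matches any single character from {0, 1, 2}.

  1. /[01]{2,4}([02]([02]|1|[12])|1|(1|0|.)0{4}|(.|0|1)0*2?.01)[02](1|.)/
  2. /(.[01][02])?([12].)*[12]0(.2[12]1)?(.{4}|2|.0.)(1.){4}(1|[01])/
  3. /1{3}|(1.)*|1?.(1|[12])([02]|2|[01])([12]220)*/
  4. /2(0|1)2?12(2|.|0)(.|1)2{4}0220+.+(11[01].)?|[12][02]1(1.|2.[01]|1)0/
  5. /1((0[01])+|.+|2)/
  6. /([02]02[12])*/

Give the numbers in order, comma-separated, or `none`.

1 → no match
2 → no match
3 → no match
4 → no match
5 → no match — must start with '1'
6 → match

6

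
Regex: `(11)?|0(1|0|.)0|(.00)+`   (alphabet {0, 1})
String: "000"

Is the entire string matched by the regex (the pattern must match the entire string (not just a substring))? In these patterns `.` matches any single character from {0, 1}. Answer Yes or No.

Yes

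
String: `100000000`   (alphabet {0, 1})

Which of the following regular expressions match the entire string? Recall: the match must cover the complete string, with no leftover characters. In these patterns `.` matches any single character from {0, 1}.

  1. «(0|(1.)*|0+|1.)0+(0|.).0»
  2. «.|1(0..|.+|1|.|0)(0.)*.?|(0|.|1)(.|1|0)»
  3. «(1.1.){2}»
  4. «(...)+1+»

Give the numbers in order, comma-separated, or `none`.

1, 2

1 → match
2 → match
3 → no match
4 → no match — must end with `1`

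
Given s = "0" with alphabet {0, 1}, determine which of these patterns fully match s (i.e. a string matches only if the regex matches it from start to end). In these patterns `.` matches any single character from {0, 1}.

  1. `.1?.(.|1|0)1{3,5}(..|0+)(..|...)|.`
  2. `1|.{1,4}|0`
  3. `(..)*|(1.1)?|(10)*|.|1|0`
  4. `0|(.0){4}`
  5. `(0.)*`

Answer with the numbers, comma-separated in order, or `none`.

1 → match
2 → match
3 → match
4 → match
5 → no match

1, 2, 3, 4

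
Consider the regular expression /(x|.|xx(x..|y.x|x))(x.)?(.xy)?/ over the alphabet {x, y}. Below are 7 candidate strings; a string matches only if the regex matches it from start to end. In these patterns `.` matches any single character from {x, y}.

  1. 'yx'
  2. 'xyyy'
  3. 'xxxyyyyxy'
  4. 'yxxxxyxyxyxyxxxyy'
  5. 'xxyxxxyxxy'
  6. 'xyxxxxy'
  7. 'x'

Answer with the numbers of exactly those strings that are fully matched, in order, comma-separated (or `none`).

1. 'yx' → no match
2. 'xyyy' → no match
3. 'xxxyyyyxy' → no match
4 → no match
5. 'xxyxxxyxxy' → match
6. 'xyxxxxy' → no match
7. 'x' → match

5, 7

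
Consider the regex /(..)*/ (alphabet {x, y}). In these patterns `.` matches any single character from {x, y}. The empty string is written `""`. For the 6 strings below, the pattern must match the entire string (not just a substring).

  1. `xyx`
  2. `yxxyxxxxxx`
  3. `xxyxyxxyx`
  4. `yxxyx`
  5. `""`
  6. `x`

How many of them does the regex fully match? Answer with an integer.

1. `xyx` → no match
2. `yxxyxxxxxx` → match
3. `xxyxyxxyx` → no match
4. `yxxyx` → no match
5. `""` → match
6. `x` → no match
Total matched: 2

2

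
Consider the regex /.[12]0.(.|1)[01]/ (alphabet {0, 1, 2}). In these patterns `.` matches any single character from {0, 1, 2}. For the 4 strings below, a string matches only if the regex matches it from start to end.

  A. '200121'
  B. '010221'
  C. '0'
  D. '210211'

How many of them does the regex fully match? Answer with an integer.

2

A → no match
B → match
C → no match
D → match
Total matched: 2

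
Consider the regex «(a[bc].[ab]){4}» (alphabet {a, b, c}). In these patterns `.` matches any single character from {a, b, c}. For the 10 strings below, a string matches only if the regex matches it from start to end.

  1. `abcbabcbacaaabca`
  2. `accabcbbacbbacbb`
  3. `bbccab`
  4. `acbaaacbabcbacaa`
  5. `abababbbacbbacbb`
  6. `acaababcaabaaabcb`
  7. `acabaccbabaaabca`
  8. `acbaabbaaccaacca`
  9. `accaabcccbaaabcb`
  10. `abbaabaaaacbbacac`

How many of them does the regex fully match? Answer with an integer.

1 → match
2 → no match
3 → no match — must start with `a`
4 → no match
5 → match
6 → no match
7 → match
8 → match
9 → no match
10 → no match
Total matched: 4

4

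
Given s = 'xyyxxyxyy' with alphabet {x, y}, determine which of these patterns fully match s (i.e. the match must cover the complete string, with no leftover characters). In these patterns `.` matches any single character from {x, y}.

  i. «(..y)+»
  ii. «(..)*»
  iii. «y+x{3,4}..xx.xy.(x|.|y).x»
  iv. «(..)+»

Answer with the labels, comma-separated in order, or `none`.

i

i → match
ii → no match
iii → no match — must start with 'y'
iv → no match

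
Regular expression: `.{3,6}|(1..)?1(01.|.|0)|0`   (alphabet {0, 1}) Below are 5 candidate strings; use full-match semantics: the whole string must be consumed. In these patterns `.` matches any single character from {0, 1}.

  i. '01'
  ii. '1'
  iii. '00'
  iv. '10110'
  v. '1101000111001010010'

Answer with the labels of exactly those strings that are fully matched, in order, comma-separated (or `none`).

iv

i → no match
ii → no match
iii → no match
iv → match
v → no match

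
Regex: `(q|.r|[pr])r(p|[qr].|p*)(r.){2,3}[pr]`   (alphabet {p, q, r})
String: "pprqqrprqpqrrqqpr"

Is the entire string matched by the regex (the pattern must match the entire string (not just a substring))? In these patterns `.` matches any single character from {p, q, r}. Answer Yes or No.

No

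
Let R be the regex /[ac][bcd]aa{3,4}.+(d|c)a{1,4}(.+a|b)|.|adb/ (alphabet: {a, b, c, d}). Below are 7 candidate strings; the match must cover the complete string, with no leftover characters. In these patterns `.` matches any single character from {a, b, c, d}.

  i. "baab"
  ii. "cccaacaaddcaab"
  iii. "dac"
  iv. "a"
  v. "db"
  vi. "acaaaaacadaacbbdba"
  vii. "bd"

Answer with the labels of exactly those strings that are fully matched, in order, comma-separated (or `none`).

i. "baab" → no match
ii → no match
iii. "dac" → no match
iv. "a" → match
v. "db" → no match
vi → match
vii. "bd" → no match

iv, vi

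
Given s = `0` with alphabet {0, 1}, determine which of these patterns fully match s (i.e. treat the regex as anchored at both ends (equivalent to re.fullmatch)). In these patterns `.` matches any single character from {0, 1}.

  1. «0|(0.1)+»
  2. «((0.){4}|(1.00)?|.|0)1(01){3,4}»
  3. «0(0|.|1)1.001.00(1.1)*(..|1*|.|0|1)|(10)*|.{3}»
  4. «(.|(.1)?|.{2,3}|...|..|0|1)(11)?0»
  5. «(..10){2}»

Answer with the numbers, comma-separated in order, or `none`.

1, 4

1 → match
2 → no match — must end with `01`
3 → no match
4 → match
5 → no match — must end with `10`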